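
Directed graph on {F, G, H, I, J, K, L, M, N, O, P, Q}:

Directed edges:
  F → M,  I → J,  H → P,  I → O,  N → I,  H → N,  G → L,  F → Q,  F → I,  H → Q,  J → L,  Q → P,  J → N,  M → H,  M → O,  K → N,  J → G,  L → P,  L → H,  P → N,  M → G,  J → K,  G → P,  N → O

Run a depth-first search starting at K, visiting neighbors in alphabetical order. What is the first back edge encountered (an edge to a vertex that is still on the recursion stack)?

H→N

DFS from K (visiting neighbors in alphabetical order); mark gray on enter, black on exit:
K gray
  N gray
    I gray
      J gray
        G gray
          L gray
            H gray
              H→N: N is gray → back edge
First back edge: H → N.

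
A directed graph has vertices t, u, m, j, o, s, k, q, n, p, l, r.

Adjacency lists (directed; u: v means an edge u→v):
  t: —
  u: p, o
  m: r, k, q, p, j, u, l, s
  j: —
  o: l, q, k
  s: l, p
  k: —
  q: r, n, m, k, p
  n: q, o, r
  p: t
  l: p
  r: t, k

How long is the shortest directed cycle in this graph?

2

For each vertex v, BFS finds the shortest path from v back to v.
The shortest such closed walk is m → q → m, length 2.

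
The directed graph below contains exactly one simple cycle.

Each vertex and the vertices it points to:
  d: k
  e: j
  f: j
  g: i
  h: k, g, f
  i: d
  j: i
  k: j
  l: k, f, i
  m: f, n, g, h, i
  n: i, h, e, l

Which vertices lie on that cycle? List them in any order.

d, i, j, k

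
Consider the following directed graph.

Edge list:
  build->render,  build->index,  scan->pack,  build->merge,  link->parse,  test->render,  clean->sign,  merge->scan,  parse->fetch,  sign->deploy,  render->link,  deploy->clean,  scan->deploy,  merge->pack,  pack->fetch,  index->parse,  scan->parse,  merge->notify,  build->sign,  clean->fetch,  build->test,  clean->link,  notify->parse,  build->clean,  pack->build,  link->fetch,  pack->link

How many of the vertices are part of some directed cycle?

A vertex is on a directed cycle iff it belongs to a strongly connected component of size ≥ 2 (or has a self-loop).
The vertices on cycles are {pack, scan, sign, build, clean, merge, deploy} — 7 in total.

7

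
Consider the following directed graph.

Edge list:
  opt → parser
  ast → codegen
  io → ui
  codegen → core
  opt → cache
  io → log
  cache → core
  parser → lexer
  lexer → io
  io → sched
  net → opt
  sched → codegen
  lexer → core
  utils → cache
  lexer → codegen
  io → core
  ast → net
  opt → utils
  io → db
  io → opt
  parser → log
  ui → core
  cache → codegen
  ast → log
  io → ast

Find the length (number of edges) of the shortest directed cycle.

For each vertex v, BFS finds the shortest path from v back to v.
The shortest such closed walk is io → opt → parser → lexer → io, length 4.

4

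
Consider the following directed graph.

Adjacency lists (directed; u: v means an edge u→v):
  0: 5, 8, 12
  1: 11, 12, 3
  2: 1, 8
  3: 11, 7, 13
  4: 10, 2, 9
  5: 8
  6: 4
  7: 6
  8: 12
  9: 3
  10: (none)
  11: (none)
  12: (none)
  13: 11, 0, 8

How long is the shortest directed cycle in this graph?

5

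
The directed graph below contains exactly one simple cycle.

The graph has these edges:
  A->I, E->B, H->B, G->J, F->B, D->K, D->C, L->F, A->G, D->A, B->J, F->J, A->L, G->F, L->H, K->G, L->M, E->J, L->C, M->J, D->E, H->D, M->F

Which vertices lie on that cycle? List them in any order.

A, D, H, L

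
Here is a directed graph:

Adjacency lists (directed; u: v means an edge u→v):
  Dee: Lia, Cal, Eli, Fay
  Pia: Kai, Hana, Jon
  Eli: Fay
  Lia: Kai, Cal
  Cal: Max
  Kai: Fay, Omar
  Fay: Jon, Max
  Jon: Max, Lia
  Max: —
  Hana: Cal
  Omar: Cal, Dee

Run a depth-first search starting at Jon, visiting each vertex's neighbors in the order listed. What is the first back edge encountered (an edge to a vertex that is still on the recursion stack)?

DFS from Jon (visiting each vertex's neighbors in the order listed); mark gray on enter, black on exit:
Jon gray
  Max gray
  Max black
  Lia gray
    Kai gray
      Fay gray
        Fay→Jon: Jon is gray → back edge
First back edge: Fay → Jon.

Fay->Jon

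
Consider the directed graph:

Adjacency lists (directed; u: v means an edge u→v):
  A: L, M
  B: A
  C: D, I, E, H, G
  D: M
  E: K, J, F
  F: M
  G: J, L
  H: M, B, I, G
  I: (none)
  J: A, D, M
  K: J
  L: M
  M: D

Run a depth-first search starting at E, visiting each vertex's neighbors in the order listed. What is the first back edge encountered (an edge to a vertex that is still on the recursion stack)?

DFS from E (visiting each vertex's neighbors in the order listed); mark gray on enter, black on exit:
E gray
  K gray
    J gray
      A gray
        L gray
          M gray
            D gray
              D→M: M is gray → back edge
First back edge: D → M.

D→M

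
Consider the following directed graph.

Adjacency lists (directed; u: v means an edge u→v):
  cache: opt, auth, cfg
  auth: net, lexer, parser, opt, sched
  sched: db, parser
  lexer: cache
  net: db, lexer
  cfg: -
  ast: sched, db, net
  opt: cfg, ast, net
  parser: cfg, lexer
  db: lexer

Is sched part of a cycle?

sched is on a cycle iff sched can reach itself via ≥1 edge.
sched → db → lexer → cache → auth → sched — yes.

Yes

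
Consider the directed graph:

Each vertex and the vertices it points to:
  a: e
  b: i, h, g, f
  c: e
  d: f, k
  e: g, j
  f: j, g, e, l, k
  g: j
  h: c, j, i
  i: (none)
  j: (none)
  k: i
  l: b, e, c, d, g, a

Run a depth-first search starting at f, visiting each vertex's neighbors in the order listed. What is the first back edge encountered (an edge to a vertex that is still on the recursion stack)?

DFS from f (visiting each vertex's neighbors in the order listed); mark gray on enter, black on exit:
f gray
  j gray
  j black
  g gray
    g→j: j black — skip
  g black
  e gray
    e→g: g black — skip
    e→j: j black — skip
  e black
  l gray
    b gray
      i gray
      i black
      h gray
        c gray
          c→e: e black — skip
        c black
        h→j: j black — skip
        h→i: i black — skip
      h black
      b→g: g black — skip
      b→f: f is gray → back edge
First back edge: b → f.

b->f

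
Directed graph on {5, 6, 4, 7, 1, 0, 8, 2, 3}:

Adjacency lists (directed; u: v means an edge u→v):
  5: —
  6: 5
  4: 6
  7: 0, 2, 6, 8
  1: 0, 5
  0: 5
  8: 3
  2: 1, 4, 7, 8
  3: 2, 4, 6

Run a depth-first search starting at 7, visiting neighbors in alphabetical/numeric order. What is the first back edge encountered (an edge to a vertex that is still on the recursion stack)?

DFS from 7 (visiting neighbors in alphabetical/numeric order); mark gray on enter, black on exit:
7 gray
  0 gray
    5 gray
    5 black
  0 black
  2 gray
    1 gray
      1→0: 0 black — skip
      1→5: 5 black — skip
    1 black
    4 gray
      6 gray
        6→5: 5 black — skip
      6 black
    4 black
    2→7: 7 is gray → back edge
First back edge: 2 → 7.

2->7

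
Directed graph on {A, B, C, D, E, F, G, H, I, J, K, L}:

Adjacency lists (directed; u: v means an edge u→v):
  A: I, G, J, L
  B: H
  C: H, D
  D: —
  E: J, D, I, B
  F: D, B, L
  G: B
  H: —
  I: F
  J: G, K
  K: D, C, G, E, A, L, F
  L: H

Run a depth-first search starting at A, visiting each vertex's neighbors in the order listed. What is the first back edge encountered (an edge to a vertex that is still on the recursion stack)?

DFS from A (visiting each vertex's neighbors in the order listed); mark gray on enter, black on exit:
A gray
  I gray
    F gray
      D gray
      D black
      B gray
        H gray
        H black
      B black
      L gray
        L→H: H black — skip
      L black
    F black
  I black
  G gray
    G→B: B black — skip
  G black
  J gray
    J→G: G black — skip
    K gray
      K→D: D black — skip
      C gray
        C→H: H black — skip
        C→D: D black — skip
      C black
      K→G: G black — skip
      E gray
        E→J: J is gray → back edge
First back edge: E → J.

E→J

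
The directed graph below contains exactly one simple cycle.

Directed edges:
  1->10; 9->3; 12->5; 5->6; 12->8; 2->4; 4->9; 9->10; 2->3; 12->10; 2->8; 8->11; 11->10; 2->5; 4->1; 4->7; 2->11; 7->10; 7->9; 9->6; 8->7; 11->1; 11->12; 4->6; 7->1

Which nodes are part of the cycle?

DFS with gray/black marking from 8:
8 gray
  7 gray
    9 gray
      10 gray
      10 black
      6 gray
      6 black
      3 gray
      3 black
    9 black
    1 gray
      1→10: 10 black — skip
    1 black
    7→10: 10 black — skip
  7 black
  11 gray
    12 gray
      12→8: 8 is gray → back edge
Back edge closes the cycle 8 → 11 → 12 → 8; its vertices are {8, 11, 12}.

8, 11, 12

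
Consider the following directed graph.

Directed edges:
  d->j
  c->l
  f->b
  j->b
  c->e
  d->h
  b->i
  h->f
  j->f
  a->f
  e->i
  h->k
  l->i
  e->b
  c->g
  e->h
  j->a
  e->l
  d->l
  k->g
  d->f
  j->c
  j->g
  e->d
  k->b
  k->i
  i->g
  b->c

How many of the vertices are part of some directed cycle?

9

A vertex is on a directed cycle iff it belongs to a strongly connected component of size ≥ 2 (or has a self-loop).
The vertices on cycles are {a, b, c, d, e, f, h, j, k} — 9 in total.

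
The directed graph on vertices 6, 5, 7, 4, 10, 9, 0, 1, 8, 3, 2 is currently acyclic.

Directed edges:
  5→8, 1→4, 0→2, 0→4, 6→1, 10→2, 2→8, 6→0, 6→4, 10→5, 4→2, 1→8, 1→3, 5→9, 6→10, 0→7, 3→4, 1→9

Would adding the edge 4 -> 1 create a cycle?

Yes

Adding 4→1 creates a cycle iff 1 can already reach 4.
Path from 1: 1 → 4.
So 1 → … → 4 → 1 is a cycle.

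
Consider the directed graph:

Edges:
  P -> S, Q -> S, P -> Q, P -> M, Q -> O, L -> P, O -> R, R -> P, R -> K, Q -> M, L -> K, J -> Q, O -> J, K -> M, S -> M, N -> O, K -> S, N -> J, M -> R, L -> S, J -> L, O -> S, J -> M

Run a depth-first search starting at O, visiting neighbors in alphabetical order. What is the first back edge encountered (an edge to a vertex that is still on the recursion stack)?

R→K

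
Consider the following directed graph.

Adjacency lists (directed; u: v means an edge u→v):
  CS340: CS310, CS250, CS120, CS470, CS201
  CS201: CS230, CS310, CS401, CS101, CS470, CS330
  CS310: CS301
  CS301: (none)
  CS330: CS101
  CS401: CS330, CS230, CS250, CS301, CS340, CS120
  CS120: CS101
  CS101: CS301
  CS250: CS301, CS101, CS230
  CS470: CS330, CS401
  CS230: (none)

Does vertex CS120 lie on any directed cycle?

No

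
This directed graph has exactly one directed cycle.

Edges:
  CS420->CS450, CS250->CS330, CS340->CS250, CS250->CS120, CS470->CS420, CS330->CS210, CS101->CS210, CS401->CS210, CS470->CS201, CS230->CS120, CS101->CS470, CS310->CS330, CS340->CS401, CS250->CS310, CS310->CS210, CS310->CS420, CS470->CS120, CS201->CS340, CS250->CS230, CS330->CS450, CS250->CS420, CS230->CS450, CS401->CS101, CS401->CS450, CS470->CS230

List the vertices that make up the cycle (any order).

CS101, CS201, CS340, CS401, CS470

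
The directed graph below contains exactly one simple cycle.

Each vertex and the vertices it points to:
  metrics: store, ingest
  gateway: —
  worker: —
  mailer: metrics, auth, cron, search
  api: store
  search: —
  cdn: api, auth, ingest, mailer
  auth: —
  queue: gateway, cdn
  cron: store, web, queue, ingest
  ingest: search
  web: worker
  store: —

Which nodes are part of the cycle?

cdn, cron, queue, mailer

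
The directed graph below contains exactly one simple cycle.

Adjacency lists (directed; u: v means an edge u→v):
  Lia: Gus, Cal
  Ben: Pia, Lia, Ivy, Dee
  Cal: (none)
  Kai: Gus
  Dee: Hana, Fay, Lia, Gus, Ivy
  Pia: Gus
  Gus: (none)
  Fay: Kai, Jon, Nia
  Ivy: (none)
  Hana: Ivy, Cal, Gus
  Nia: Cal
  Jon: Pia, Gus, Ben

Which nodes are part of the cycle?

Ben, Dee, Fay, Jon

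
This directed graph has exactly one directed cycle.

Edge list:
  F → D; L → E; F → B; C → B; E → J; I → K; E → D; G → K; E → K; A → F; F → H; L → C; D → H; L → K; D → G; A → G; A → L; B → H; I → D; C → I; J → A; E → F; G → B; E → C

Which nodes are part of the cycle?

A, E, J, L

DFS with gray/black marking from A:
A gray
  G gray
    K gray
    K black
    B gray
      H gray
      H black
    B black
  G black
  F gray
    F→B: B black — skip
    F→H: H black — skip
    D gray
      D→H: H black — skip
      D→G: G black — skip
    D black
  F black
  L gray
    C gray
      C→B: B black — skip
      I gray
        I→K: K black — skip
        I→D: D black — skip
      I black
    C black
    E gray
      E→F: F black — skip
      J gray
        J→A: A is gray → back edge
Back edge closes the cycle A → L → E → J → A; its vertices are {A, E, J, L}.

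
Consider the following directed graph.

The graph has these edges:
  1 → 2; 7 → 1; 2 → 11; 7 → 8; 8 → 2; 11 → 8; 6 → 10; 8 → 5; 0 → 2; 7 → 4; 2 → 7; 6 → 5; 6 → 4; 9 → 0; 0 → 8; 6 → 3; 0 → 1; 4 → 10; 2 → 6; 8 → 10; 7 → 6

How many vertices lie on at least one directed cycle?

5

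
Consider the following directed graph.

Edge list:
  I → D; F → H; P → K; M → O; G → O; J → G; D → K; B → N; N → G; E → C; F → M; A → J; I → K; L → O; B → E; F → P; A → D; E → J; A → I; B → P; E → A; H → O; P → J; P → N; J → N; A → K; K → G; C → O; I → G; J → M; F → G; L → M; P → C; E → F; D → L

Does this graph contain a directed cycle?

DFS with white/gray/black marking, starting from E:
E gray
  C gray
    O gray
    O black
  C black
  A gray
    D gray
      L gray
        L→O: O black — skip
        M gray
          M→O: O black — skip
        M black
      L black
      K gray
        G gray
          G→O: O black — skip
        G black
      K black
    D black
    A→K: K black — skip
    I gray
      I→K: K black — skip
      I→G: G black — skip
      I→D: D black — skip
    I black
    J gray
      N gray
        N→G: G black — skip
      N black
      J→G: G black — skip
      J→M: M black — skip
    J black
  A black
  F gray
    P gray
      P→K: K black — skip
      P→C: C black — skip
      P→N: N black — skip
      P→J: J black — skip
    P black
    F→G: G black — skip
    H gray
      H→O: O black — skip
    H black
    F→M: M black — skip
  F black
  E→J: J black — skip
E black
B gray
  B→P: P black — skip
  B→E: E black — skip
  B→N: N black — skip
B black
Every edge goes to a white or black vertex — no back edge, so the graph is acyclic.

No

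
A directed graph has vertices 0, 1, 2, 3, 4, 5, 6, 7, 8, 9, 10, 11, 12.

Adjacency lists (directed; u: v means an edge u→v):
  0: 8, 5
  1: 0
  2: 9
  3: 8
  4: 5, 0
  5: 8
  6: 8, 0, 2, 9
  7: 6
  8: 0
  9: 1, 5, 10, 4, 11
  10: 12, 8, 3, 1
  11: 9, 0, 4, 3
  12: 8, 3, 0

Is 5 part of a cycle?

Yes

5 is on a cycle iff 5 can reach itself via ≥1 edge.
5 → 8 → 0 → 5 — yes.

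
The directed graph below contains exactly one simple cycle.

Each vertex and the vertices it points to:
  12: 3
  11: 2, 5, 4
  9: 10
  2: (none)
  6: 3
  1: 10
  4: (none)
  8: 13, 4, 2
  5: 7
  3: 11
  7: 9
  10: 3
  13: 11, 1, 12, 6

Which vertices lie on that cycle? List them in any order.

3, 5, 7, 9, 10, 11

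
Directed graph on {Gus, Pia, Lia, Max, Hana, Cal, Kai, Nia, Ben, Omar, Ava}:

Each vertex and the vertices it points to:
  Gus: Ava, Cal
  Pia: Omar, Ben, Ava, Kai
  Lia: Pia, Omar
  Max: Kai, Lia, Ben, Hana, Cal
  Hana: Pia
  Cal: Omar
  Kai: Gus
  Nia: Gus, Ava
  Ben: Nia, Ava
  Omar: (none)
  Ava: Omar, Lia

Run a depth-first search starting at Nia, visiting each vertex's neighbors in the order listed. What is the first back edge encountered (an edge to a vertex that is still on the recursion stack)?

Ben->Nia

DFS from Nia (visiting each vertex's neighbors in the order listed); mark gray on enter, black on exit:
Nia gray
  Gus gray
    Ava gray
      Omar gray
      Omar black
      Lia gray
        Pia gray
          Pia→Omar: Omar black — skip
          Ben gray
            Ben→Nia: Nia is gray → back edge
First back edge: Ben → Nia.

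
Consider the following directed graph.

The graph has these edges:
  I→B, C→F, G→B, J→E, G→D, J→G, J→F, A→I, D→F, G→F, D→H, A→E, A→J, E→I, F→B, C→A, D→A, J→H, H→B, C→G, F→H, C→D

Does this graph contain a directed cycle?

Yes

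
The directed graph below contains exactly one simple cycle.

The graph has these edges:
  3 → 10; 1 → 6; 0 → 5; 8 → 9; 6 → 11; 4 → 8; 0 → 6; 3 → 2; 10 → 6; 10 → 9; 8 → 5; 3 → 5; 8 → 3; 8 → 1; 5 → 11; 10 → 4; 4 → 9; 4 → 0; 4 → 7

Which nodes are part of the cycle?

3, 4, 8, 10

DFS with gray/black marking from 4:
4 gray
  8 gray
    5 gray
      11 gray
      11 black
    5 black
    1 gray
      6 gray
        6→11: 11 black — skip
      6 black
    1 black
    3 gray
      10 gray
        10→6: 6 black — skip
        9 gray
        9 black
        10→4: 4 is gray → back edge
Back edge closes the cycle 4 → 8 → 3 → 10 → 4; its vertices are {3, 4, 8, 10}.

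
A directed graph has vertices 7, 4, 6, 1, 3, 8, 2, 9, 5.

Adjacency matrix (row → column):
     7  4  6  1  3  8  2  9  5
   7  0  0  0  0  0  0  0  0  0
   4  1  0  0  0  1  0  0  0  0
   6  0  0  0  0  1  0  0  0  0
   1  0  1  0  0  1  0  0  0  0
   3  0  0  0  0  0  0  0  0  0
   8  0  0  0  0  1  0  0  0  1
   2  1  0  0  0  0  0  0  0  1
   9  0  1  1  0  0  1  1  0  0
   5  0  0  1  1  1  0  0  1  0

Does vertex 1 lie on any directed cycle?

No

1 lies on a cycle iff there is a path from 1 back to itself.
Exploring from 1, it never reaches itself; equivalently, its strongly connected component is a singleton.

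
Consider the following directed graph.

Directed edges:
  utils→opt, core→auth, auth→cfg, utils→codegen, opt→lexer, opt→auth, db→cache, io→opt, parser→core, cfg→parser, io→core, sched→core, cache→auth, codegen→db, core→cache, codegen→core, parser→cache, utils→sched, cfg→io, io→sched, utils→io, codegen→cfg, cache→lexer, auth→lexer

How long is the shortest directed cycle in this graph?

For each vertex v, BFS finds the shortest path from v back to v.
The shortest such closed walk is io → core → auth → cfg → io, length 4.

4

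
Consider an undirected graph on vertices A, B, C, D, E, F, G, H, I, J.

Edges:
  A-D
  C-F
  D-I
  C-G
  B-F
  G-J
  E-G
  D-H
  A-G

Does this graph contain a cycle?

DFS, tracking each vertex's parent; an edge to a visited non-parent vertex closes a cycle.
Start from B:
visit B (parent –)
  visit F (parent B)
    visit C (parent F)
      C–F: parent, skip
      visit G (parent C)
        G–C: parent, skip
        visit J (parent G)
          J–G: parent, skip
        visit A (parent G)
          visit D (parent A)
            D–A: parent, skip
            visit I (parent D)
              I–D: parent, skip
            visit H (parent D)
              H–D: parent, skip
          A–G: parent, skip
        visit E (parent G)
          E–G: parent, skip
    F–B: parent, skip
No non-parent visited neighbor found — the graph is a forest.

No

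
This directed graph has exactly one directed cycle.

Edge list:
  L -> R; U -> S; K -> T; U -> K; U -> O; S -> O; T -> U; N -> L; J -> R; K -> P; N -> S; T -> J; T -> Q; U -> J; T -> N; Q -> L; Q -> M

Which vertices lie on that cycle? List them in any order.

DFS with gray/black marking from K:
K gray
  P gray
  P black
  T gray
    Q gray
      L gray
        R gray
        R black
      L black
      M gray
      M black
    Q black
    N gray
      N→L: L black — skip
      S gray
        O gray
        O black
      S black
    N black
    U gray
      U→K: K is gray → back edge
Back edge closes the cycle K → T → U → K; its vertices are {K, T, U}.

K, T, U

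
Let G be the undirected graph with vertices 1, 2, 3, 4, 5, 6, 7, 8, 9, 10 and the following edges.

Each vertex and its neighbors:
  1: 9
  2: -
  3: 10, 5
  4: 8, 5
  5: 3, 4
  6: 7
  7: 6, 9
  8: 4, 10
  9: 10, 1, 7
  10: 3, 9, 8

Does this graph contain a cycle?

Yes

DFS, tracking each vertex's parent; an edge to a visited non-parent vertex closes a cycle.
Start from 2:
visit 2 (parent –)
visit 1 (parent –)
  visit 9 (parent 1)
    visit 10 (parent 9)
      visit 3 (parent 10)
        3–10: parent, skip
        visit 5 (parent 3)
          5–3: parent, skip
          visit 4 (parent 5)
            visit 8 (parent 4)
              8–4: parent, skip
              8–10: 10 visited and ≠ parent → cycle
Cycle: 10 – 3 – 5 – 4 – 8 – 10.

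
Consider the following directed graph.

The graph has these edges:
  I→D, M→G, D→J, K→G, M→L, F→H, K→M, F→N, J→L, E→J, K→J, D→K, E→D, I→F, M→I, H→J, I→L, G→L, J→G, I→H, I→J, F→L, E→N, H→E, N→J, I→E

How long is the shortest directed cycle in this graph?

For each vertex v, BFS finds the shortest path from v back to v.
The shortest such closed walk is I → D → K → M → I, length 4.

4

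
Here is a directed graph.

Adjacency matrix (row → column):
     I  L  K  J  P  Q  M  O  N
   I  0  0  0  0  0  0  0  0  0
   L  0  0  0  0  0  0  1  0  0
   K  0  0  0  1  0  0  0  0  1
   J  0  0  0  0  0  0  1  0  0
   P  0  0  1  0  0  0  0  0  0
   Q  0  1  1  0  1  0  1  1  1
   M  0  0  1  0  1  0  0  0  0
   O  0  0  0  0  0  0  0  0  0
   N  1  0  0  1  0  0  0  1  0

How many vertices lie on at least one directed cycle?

5

A vertex is on a directed cycle iff it belongs to a strongly connected component of size ≥ 2 (or has a self-loop).
The vertices on cycles are {J, K, M, N, P} — 5 in total.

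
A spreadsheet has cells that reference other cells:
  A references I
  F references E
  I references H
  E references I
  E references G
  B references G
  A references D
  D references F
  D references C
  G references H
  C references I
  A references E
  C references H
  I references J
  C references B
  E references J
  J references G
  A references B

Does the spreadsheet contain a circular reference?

DFS with white/gray/black marking, starting from J:
J gray
  G gray
    H gray
    H black
  G black
J black
A gray
  B gray
    B→G: G black — skip
  B black
  E gray
    E→J: J black — skip
    I gray
      I→H: H black — skip
      I→J: J black — skip
    I black
    E→G: G black — skip
  E black
  D gray
    C gray
      C→I: I black — skip
      C→B: B black — skip
      C→H: H black — skip
    C black
    F gray
      F→E: E black — skip
    F black
  D black
  A→I: I black — skip
A black
Every edge goes to a white or black vertex — no back edge, so the graph is acyclic.

No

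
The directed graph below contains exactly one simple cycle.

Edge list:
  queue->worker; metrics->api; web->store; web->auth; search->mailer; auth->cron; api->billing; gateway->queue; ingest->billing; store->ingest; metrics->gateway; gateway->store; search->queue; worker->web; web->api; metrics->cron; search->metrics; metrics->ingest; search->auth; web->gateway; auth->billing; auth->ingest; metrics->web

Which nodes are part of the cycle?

DFS with gray/black marking from web:
web gray
  store gray
    ingest gray
      billing gray
      billing black
    ingest black
  store black
  api gray
    api→billing: billing black — skip
  api black
  gateway gray
    gateway→store: store black — skip
    queue gray
      worker gray
        worker→web: web is gray → back edge
Back edge closes the cycle web → gateway → queue → worker → web; its vertices are {web, queue, worker, gateway}.

web, queue, worker, gateway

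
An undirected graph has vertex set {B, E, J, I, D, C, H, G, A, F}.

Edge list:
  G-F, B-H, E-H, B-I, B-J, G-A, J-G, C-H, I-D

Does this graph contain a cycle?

No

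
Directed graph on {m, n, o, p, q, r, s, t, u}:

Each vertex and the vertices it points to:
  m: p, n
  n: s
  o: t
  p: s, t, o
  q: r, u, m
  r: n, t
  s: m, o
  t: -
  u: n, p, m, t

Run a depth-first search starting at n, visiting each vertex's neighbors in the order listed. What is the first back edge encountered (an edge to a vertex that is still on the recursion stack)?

DFS from n (visiting each vertex's neighbors in the order listed); mark gray on enter, black on exit:
n gray
  s gray
    m gray
      p gray
        p→s: s is gray → back edge
First back edge: p → s.

p→s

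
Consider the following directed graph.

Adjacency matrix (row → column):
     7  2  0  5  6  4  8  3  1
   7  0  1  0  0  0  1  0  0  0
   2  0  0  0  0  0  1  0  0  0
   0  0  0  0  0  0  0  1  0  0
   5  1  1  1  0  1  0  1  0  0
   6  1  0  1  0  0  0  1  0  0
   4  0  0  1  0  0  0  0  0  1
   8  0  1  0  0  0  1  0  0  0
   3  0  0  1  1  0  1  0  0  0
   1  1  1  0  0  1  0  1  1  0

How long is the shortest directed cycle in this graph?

For each vertex v, BFS finds the shortest path from v back to v.
The shortest such closed walk is 3 → 4 → 1 → 3, length 3.

3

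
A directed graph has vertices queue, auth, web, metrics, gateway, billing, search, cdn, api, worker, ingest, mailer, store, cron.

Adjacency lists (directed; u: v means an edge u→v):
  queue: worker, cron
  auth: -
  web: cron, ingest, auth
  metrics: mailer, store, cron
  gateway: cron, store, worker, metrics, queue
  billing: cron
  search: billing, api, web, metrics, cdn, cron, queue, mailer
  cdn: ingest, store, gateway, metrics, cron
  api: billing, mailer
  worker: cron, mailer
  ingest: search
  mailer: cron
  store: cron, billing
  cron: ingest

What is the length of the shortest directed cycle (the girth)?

3

For each vertex v, BFS finds the shortest path from v back to v.
The shortest such closed walk is ingest → search → cdn → ingest, length 3.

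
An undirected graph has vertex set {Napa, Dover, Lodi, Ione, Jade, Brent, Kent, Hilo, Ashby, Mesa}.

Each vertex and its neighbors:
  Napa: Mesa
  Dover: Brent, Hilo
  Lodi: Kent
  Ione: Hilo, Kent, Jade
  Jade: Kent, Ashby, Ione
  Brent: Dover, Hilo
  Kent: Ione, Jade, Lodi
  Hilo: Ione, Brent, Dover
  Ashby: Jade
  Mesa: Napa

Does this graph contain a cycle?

DFS, tracking each vertex's parent; an edge to a visited non-parent vertex closes a cycle.
Start from Hilo:
visit Hilo (parent –)
  visit Ione (parent Hilo)
    Ione–Hilo: parent, skip
    visit Kent (parent Ione)
      Kent–Ione: parent, skip
      visit Jade (parent Kent)
        Jade–Kent: parent, skip
        visit Ashby (parent Jade)
          Ashby–Jade: parent, skip
        Jade–Ione: Ione visited and ≠ parent → cycle
Cycle: Ione – Kent – Jade – Ione.

Yes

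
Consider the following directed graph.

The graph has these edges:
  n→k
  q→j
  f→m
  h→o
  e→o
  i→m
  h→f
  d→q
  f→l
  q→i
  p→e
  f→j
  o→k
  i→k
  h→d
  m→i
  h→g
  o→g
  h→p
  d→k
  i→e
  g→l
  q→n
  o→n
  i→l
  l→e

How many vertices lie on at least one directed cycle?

A vertex is on a directed cycle iff it belongs to a strongly connected component of size ≥ 2 (or has a self-loop).
The vertices on cycles are {e, g, i, l, m, o} — 6 in total.

6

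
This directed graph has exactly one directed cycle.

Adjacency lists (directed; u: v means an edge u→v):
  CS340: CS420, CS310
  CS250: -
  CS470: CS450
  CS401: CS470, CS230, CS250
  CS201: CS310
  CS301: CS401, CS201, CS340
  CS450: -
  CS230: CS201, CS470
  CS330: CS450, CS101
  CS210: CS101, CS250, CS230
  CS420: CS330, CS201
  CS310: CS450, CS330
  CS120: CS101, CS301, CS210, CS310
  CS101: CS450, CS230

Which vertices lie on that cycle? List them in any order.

DFS with gray/black marking from CS230:
CS230 gray
  CS201 gray
    CS310 gray
      CS450 gray
      CS450 black
      CS330 gray
        CS330→CS450: CS450 black — skip
        CS101 gray
          CS101→CS450: CS450 black — skip
          CS101→CS230: CS230 is gray → back edge
Back edge closes the cycle CS230 → CS201 → CS310 → CS330 → CS101 → CS230; its vertices are {CS101, CS201, CS230, CS310, CS330}.

CS101, CS201, CS230, CS310, CS330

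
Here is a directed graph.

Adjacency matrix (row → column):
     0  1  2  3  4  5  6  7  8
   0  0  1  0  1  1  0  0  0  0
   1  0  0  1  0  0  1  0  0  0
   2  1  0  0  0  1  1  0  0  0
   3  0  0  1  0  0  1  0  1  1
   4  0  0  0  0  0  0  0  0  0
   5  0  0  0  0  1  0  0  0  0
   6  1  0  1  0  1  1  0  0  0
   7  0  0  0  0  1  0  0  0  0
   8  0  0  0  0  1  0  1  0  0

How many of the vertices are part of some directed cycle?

6

A vertex is on a directed cycle iff it belongs to a strongly connected component of size ≥ 2 (or has a self-loop).
The vertices on cycles are {0, 1, 2, 3, 6, 8} — 6 in total.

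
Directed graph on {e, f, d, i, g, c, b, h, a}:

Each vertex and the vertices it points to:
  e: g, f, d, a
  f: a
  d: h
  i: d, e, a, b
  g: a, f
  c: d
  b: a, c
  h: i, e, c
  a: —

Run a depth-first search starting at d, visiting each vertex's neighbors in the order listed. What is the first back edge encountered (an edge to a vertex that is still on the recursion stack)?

DFS from d (visiting each vertex's neighbors in the order listed); mark gray on enter, black on exit:
d gray
  h gray
    i gray
      i→d: d is gray → back edge
First back edge: i → d.

i→d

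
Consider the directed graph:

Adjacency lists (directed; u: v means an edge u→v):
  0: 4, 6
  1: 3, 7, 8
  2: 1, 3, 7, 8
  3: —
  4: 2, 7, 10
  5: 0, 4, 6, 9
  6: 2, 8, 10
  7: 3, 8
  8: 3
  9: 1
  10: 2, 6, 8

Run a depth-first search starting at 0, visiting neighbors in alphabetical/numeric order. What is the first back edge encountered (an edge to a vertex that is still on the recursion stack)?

6->10

DFS from 0 (visiting neighbors in alphabetical/numeric order); mark gray on enter, black on exit:
0 gray
  4 gray
    2 gray
      1 gray
        3 gray
        3 black
        7 gray
          7→3: 3 black — skip
          8 gray
            8→3: 3 black — skip
          8 black
        7 black
        1→8: 8 black — skip
      1 black
      2→3: 3 black — skip
      2→7: 7 black — skip
      2→8: 8 black — skip
    2 black
    4→7: 7 black — skip
    10 gray
      10→2: 2 black — skip
      6 gray
        6→2: 2 black — skip
        6→8: 8 black — skip
        6→10: 10 is gray → back edge
First back edge: 6 → 10.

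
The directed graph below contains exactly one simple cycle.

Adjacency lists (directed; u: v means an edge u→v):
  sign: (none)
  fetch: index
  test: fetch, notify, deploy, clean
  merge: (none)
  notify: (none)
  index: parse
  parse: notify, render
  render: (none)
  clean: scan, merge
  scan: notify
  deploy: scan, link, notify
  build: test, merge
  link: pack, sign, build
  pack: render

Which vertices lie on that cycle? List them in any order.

link, test, build, deploy

DFS with gray/black marking from test:
test gray
  fetch gray
    index gray
      parse gray
        notify gray
        notify black
        render gray
        render black
      parse black
    index black
  fetch black
  test→notify: notify black — skip
  deploy gray
    scan gray
      scan→notify: notify black — skip
    scan black
    link gray
      pack gray
        pack→render: render black — skip
      pack black
      sign gray
      sign black
      build gray
        build→test: test is gray → back edge
Back edge closes the cycle test → deploy → link → build → test; its vertices are {link, test, build, deploy}.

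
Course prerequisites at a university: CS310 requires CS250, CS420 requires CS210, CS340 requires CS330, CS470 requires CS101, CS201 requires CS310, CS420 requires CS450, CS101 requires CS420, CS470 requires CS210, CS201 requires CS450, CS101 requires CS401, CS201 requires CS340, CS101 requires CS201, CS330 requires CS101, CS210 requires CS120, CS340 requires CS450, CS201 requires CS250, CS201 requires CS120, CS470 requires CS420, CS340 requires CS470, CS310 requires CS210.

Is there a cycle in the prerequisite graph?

DFS with white/gray/black marking, starting from CS120:
CS120 gray
CS120 black
CS450 gray
CS450 black
CS470 gray
  CS101 gray
    CS401 gray
    CS401 black
    CS201 gray
      CS201→CS120: CS120 black — skip
      CS250 gray
      CS250 black
      CS201→CS450: CS450 black — skip
      CS340 gray
        CS340→CS450: CS450 black — skip
        CS330 gray
          CS330→CS101: CS101 is gray → back edge
Back edge found, so a cycle exists: CS101 → CS201 → CS340 → CS330 → CS101.

Yes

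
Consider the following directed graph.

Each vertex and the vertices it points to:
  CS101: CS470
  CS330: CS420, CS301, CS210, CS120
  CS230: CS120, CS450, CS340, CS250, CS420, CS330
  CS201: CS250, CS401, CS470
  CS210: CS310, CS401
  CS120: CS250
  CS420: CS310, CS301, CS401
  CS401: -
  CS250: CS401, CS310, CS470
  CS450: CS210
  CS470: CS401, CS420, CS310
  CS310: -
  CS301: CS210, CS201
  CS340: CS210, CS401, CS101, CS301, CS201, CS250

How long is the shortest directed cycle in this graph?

For each vertex v, BFS finds the shortest path from v back to v.
The shortest such closed walk is CS301 → CS201 → CS470 → CS420 → CS301, length 4.

4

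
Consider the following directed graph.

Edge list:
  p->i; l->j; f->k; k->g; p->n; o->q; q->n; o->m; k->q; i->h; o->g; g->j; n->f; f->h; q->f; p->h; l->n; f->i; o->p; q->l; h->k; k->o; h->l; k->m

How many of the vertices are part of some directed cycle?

A vertex is on a directed cycle iff it belongs to a strongly connected component of size ≥ 2 (or has a self-loop).
The vertices on cycles are {f, h, i, k, l, n, o, p, q} — 9 in total.

9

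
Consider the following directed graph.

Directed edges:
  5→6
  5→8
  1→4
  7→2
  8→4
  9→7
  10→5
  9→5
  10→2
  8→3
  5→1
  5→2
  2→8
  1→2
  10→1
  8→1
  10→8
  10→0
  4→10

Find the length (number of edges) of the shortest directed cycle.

3

For each vertex v, BFS finds the shortest path from v back to v.
The shortest such closed walk is 8 → 4 → 10 → 8, length 3.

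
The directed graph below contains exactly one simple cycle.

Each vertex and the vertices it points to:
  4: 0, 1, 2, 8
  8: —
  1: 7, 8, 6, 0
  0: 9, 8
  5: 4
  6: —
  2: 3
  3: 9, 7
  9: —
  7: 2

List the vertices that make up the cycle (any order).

2, 3, 7

DFS with gray/black marking from 2:
2 gray
  3 gray
    9 gray
    9 black
    7 gray
      7→2: 2 is gray → back edge
Back edge closes the cycle 2 → 3 → 7 → 2; its vertices are {2, 3, 7}.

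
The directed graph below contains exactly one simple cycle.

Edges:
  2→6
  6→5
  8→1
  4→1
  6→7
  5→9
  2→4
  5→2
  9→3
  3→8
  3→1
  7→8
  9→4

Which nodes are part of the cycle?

DFS with gray/black marking from 6:
6 gray
  5 gray
    9 gray
      3 gray
        1 gray
        1 black
        8 gray
          8→1: 1 black — skip
        8 black
      3 black
      4 gray
        4→1: 1 black — skip
      4 black
    9 black
    2 gray
      2→6: 6 is gray → back edge
Back edge closes the cycle 6 → 5 → 2 → 6; its vertices are {2, 5, 6}.

2, 5, 6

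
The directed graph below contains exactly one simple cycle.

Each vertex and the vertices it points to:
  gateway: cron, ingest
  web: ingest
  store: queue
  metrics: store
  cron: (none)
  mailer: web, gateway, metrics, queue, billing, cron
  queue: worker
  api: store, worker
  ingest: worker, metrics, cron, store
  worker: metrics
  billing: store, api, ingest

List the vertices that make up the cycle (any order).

queue, store, worker, metrics

DFS with gray/black marking from queue:
queue gray
  worker gray
    metrics gray
      store gray
        store→queue: queue is gray → back edge
Back edge closes the cycle queue → worker → metrics → store → queue; its vertices are {queue, store, worker, metrics}.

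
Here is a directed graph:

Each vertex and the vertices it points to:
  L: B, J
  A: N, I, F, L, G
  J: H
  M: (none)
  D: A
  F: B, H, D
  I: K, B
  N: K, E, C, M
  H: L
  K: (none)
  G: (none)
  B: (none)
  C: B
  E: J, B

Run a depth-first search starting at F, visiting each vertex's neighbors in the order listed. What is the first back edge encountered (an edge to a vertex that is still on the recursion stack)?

J→H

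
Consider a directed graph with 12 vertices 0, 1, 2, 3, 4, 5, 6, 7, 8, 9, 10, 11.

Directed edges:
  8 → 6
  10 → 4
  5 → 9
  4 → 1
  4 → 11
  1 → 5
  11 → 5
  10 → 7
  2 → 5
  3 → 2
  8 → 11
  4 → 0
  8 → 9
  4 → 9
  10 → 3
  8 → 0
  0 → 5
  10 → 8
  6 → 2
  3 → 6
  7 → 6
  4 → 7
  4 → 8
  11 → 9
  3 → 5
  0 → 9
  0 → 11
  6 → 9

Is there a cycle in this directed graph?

No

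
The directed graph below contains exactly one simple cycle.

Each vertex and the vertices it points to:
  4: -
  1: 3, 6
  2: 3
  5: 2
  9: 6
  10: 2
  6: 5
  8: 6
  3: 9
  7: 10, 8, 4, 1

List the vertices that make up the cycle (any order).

2, 3, 5, 6, 9

DFS with gray/black marking from 3:
3 gray
  9 gray
    6 gray
      5 gray
        2 gray
          2→3: 3 is gray → back edge
Back edge closes the cycle 3 → 9 → 6 → 5 → 2 → 3; its vertices are {2, 3, 5, 6, 9}.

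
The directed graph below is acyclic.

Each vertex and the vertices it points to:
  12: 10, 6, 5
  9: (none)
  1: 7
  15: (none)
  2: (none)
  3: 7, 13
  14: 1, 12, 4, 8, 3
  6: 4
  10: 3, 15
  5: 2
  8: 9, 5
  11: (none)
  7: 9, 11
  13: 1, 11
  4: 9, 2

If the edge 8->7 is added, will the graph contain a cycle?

No

Adding 8→7 creates a cycle iff 7 can already reach 8.
Explore from 7: no path reaches 8. The graph stays acyclic.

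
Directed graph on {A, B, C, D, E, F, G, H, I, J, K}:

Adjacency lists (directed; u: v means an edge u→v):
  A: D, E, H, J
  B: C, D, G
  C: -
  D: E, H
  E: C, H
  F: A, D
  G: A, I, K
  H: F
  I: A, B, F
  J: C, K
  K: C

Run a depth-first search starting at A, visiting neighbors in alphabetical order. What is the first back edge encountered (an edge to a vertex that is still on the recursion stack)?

F->A

DFS from A (visiting neighbors in alphabetical order); mark gray on enter, black on exit:
A gray
  D gray
    E gray
      C gray
      C black
      H gray
        F gray
          F→A: A is gray → back edge
First back edge: F → A.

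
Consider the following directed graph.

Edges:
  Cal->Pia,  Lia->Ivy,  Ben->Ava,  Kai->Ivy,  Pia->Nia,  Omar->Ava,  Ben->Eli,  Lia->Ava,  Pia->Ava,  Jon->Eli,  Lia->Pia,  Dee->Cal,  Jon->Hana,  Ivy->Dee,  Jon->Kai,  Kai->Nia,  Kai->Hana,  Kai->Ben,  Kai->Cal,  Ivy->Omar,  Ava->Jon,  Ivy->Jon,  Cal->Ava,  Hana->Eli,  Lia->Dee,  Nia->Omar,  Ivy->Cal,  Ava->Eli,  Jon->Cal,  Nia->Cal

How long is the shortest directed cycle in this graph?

3

For each vertex v, BFS finds the shortest path from v back to v.
The shortest such closed walk is Ivy → Jon → Kai → Ivy, length 3.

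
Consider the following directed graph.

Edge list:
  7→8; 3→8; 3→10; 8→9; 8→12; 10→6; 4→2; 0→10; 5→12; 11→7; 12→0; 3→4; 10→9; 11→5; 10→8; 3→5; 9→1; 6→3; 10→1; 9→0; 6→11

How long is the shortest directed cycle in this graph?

For each vertex v, BFS finds the shortest path from v back to v.
The shortest such closed walk is 6 → 3 → 10 → 6, length 3.

3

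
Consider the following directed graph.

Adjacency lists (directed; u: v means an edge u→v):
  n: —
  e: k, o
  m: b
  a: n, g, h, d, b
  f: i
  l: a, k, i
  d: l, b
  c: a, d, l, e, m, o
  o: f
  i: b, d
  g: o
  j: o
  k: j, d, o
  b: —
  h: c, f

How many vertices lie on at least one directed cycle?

A vertex is on a directed cycle iff it belongs to a strongly connected component of size ≥ 2 (or has a self-loop).
The vertices on cycles are {a, c, d, e, f, g, h, i, j, k, l, o} — 12 in total.

12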